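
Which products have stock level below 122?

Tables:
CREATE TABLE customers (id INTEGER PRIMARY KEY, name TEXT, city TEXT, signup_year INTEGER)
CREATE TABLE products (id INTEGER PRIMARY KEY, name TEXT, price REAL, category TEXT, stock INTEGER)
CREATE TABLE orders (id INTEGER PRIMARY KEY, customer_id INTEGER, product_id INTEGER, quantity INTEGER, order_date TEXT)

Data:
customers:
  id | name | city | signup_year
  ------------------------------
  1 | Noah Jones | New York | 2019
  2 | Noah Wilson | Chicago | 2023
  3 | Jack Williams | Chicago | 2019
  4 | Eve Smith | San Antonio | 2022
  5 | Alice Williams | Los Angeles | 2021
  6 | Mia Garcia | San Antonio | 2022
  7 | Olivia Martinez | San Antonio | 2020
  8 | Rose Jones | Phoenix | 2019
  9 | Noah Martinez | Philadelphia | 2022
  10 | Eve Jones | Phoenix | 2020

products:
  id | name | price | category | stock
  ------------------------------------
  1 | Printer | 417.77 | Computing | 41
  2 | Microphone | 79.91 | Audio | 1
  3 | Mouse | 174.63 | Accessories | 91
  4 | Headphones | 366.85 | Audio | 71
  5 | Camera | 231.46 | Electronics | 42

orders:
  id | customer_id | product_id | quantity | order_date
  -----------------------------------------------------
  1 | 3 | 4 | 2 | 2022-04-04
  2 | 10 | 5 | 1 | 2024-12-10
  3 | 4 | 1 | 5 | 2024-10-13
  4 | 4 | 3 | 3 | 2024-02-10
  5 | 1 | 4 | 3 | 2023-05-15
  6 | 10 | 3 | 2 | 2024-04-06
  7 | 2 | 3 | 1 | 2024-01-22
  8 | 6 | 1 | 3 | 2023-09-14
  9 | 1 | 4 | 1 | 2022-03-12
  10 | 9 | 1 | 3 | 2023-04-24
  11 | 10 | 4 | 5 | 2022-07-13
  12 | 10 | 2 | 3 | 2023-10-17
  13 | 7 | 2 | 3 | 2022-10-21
SELECT name, stock FROM products WHERE stock < 122

Execution result:
name | stock
Printer | 41
Microphone | 1
Mouse | 91
Headphones | 71
Camera | 42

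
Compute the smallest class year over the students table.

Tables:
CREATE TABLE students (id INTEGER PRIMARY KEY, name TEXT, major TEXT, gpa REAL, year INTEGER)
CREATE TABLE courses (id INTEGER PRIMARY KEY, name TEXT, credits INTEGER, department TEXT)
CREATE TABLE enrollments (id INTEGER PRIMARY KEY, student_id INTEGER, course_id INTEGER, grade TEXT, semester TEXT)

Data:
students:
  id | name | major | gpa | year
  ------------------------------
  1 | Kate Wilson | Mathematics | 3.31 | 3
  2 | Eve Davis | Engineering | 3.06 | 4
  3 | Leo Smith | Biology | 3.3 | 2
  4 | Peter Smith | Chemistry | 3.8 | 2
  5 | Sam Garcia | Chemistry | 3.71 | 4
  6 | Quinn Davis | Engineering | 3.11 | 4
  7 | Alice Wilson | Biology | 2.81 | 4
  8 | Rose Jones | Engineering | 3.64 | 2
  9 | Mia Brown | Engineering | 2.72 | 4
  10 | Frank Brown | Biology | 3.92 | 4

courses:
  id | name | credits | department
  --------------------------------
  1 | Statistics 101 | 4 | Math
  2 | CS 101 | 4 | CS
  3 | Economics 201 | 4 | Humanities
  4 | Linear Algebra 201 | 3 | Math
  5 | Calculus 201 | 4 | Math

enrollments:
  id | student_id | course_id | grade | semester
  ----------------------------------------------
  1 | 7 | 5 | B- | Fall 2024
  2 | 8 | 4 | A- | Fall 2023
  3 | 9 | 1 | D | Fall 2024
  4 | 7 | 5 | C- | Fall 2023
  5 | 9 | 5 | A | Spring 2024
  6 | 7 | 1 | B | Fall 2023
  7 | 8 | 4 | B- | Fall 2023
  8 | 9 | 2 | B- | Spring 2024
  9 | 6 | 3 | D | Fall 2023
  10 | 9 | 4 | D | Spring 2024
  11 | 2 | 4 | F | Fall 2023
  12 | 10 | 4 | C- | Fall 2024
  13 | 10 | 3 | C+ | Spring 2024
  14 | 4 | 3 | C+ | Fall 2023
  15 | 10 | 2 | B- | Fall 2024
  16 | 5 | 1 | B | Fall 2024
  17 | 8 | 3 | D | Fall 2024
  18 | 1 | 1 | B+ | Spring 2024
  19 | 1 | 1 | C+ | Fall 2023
SELECT MIN(year) FROM students

Execution result:
2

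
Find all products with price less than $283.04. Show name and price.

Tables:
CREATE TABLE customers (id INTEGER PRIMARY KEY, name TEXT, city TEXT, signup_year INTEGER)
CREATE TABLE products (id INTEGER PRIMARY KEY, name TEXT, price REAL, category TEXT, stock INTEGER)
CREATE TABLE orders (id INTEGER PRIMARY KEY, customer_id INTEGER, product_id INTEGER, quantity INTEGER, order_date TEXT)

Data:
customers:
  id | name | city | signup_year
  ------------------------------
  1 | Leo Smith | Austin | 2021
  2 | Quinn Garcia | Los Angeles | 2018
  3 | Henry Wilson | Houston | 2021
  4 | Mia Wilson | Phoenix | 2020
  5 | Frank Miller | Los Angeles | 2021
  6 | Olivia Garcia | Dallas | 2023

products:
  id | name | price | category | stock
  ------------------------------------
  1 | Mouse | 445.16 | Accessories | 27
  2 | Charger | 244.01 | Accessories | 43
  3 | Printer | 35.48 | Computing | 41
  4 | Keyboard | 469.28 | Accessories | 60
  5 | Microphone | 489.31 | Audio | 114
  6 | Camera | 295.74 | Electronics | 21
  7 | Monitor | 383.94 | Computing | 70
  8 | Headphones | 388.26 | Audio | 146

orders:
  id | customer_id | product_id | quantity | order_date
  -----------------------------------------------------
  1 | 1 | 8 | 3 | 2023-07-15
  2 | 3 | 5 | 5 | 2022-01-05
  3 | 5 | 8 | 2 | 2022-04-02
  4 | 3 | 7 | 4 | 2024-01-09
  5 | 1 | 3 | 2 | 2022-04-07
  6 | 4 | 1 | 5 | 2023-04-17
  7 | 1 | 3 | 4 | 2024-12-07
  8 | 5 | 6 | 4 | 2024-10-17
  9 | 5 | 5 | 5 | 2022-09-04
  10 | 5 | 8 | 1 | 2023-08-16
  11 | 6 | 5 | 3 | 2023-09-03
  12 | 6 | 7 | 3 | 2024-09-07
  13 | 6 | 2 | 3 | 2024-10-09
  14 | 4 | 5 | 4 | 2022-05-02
SELECT name, price FROM products WHERE price < 283.04

Execution result:
name | price
Charger | 244.01
Printer | 35.48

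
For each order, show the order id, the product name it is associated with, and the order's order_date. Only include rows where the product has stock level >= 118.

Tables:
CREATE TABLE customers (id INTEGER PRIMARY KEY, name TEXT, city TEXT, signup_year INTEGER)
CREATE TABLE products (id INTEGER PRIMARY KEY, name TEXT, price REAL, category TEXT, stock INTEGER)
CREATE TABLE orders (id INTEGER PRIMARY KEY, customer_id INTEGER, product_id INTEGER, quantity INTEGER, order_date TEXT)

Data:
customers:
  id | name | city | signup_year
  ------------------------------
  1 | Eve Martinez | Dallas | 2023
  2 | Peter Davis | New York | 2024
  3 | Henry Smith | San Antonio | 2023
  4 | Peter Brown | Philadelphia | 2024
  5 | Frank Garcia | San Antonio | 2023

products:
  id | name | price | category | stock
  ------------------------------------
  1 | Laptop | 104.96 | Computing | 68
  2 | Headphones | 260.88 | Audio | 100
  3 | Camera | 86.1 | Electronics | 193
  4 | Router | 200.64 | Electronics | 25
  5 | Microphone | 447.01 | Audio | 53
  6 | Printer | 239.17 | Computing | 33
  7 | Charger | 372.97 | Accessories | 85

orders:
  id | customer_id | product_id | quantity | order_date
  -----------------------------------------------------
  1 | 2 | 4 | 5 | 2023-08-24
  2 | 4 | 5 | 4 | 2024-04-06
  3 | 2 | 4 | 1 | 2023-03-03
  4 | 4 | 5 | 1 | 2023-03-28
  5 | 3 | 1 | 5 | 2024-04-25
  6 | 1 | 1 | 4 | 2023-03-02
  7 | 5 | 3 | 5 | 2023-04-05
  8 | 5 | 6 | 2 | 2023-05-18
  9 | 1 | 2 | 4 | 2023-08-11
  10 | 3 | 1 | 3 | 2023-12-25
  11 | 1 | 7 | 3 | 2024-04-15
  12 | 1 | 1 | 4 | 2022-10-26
SELECT c.id, p.name AS product, c.order_date FROM orders c JOIN products p ON c.product_id = p.id WHERE p.stock >= 118

Execution result:
id | product | order_date
7 | Camera | 2023-04-05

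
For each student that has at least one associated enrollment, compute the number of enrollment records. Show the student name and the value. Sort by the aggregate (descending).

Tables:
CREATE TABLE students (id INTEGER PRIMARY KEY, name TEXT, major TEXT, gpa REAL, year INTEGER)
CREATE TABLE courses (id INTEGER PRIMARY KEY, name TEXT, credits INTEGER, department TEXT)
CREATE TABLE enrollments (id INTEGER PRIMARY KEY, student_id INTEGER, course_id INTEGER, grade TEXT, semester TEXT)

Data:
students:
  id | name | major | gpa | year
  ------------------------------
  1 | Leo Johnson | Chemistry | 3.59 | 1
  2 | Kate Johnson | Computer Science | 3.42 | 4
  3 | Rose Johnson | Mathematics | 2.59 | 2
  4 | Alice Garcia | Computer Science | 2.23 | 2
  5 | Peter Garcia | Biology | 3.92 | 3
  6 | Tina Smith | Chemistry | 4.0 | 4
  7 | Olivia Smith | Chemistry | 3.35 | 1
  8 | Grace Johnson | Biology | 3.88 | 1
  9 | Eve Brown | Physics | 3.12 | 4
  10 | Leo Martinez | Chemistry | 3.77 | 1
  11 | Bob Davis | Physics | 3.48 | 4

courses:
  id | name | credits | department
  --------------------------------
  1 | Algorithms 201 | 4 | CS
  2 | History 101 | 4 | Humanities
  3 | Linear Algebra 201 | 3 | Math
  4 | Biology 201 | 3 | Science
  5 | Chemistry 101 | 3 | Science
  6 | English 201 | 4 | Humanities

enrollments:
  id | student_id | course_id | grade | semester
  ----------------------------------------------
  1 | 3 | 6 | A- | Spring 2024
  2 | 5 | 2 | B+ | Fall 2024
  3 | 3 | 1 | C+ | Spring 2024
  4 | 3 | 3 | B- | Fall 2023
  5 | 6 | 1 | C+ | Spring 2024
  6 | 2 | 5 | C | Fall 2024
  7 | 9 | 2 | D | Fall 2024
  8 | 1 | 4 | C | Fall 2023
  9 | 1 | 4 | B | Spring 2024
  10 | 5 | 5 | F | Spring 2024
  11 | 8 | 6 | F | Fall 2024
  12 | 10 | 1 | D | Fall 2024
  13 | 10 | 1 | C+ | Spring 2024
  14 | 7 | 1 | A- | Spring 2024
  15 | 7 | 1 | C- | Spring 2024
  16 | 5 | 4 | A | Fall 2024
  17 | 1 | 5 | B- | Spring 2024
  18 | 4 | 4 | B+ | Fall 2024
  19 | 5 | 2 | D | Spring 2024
SELECT p.name, COUNT(*) AS n FROM enrollments c JOIN students p ON c.student_id = p.id GROUP BY p.id, p.name ORDER BY n DESC

Execution result:
name | n
Peter Garcia | 4
Leo Johnson | 3
Rose Johnson | 3
Olivia Smith | 2
Leo Martinez | 2
Kate Johnson | 1
Alice Garcia | 1
Tina Smith | 1
Grace Johnson | 1
Eve Brown | 1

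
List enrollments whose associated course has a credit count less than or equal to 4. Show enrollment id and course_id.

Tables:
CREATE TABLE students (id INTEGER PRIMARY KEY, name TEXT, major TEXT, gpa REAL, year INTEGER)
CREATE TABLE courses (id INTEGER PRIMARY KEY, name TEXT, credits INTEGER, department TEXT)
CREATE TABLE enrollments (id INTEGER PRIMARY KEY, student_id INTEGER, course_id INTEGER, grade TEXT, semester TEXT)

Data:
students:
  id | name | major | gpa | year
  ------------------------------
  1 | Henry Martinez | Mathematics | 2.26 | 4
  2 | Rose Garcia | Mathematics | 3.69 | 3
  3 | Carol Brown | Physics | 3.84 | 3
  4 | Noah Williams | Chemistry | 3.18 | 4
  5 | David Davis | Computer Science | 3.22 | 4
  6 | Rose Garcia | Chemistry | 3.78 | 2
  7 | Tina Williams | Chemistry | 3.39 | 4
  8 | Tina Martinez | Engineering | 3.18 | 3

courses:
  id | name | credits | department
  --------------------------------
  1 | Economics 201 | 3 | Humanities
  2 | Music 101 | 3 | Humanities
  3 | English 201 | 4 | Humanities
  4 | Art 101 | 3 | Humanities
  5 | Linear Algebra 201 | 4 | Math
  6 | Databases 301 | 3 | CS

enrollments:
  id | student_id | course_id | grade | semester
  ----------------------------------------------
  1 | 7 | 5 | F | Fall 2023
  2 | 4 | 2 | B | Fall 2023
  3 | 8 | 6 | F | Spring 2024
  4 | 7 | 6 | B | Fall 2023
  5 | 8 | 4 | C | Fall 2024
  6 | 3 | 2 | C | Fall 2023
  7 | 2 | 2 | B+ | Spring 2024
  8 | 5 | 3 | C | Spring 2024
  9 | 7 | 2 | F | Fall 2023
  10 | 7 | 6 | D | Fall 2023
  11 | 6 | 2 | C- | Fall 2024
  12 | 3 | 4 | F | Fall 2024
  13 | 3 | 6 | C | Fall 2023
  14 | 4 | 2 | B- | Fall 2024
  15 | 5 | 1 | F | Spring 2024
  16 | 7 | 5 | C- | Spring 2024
SELECT id, course_id FROM enrollments WHERE course_id IN (SELECT id FROM courses WHERE credits <= 4)

Execution result:
id | course_id
1 | 5
2 | 2
3 | 6
4 | 6
5 | 4
6 | 2
7 | 2
8 | 3
9 | 2
10 | 6
11 | 2
12 | 4
13 | 6
14 | 2
15 | 1
16 | 5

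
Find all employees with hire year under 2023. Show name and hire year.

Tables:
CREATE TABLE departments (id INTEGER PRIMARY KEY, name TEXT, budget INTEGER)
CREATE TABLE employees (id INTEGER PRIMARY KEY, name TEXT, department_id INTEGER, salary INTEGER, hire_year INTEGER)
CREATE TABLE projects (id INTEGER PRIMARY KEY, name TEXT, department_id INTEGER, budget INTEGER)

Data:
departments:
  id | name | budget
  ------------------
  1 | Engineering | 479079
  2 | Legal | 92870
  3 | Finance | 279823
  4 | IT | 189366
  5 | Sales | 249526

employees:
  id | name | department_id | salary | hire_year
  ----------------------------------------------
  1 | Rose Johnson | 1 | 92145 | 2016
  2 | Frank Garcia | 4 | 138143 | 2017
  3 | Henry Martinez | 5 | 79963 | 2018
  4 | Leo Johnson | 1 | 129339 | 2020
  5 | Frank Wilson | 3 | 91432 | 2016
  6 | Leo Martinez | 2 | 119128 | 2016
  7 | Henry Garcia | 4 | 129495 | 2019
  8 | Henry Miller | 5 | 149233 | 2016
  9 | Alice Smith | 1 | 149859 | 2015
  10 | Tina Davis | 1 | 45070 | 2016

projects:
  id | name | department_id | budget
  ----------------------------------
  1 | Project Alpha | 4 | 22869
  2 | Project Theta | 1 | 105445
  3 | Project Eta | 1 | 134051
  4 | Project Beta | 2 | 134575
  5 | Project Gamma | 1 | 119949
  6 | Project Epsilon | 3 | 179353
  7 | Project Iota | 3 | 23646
SELECT name, hire_year FROM employees WHERE hire_year < 2023

Execution result:
name | hire_year
Rose Johnson | 2016
Frank Garcia | 2017
Henry Martinez | 2018
Leo Johnson | 2020
Frank Wilson | 2016
Leo Martinez | 2016
Henry Garcia | 2019
Henry Miller | 2016
Alice Smith | 2015
Tina Davis | 2016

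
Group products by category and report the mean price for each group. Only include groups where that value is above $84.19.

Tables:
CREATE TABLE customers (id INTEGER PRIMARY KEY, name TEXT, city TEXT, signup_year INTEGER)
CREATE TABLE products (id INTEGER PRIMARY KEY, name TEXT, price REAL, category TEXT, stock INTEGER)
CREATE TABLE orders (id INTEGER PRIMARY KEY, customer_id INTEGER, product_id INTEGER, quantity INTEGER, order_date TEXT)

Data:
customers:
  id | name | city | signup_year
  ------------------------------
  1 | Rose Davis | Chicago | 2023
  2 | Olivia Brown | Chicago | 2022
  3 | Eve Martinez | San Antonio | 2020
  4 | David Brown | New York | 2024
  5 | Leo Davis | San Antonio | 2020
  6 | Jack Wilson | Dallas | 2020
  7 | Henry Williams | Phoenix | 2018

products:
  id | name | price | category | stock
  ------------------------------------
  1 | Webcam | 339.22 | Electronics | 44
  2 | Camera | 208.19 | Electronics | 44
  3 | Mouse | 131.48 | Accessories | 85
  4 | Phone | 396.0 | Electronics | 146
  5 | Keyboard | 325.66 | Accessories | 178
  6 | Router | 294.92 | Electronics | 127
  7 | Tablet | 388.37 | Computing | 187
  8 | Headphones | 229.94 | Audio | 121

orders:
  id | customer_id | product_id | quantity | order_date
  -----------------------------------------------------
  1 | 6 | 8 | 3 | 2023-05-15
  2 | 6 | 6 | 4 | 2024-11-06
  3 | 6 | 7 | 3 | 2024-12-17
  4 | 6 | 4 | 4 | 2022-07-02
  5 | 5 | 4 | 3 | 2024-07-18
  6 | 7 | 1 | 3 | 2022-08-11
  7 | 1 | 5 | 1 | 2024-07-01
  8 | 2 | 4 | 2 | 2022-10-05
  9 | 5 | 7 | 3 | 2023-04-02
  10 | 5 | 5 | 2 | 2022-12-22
SELECT category, AVG(price) AS avg_price FROM products GROUP BY category HAVING AVG(price) > 84.19

Execution result:
category | avg_price
Accessories | 228.57
Audio | 229.94
Computing | 388.37
Electronics | 309.58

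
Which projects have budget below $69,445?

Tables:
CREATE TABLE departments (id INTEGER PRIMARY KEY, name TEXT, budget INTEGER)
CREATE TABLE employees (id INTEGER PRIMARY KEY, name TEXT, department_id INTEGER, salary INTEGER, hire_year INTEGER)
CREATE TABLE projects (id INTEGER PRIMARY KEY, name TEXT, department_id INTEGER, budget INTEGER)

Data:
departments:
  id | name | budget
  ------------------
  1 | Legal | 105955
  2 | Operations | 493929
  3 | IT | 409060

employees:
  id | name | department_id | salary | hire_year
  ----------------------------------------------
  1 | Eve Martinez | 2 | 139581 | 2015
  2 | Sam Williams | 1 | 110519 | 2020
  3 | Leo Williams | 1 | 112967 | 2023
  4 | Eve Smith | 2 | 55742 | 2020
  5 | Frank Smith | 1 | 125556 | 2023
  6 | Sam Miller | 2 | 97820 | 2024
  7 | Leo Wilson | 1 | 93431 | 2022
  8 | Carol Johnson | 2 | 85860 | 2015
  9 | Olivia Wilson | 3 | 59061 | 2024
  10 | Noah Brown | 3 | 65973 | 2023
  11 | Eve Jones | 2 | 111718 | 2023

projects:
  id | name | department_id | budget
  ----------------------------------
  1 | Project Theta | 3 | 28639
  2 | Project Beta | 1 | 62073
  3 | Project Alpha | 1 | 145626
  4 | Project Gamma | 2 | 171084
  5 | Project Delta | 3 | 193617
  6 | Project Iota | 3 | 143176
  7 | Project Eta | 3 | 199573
SELECT name, budget FROM projects WHERE budget < 69445

Execution result:
name | budget
Project Theta | 28639
Project Beta | 62073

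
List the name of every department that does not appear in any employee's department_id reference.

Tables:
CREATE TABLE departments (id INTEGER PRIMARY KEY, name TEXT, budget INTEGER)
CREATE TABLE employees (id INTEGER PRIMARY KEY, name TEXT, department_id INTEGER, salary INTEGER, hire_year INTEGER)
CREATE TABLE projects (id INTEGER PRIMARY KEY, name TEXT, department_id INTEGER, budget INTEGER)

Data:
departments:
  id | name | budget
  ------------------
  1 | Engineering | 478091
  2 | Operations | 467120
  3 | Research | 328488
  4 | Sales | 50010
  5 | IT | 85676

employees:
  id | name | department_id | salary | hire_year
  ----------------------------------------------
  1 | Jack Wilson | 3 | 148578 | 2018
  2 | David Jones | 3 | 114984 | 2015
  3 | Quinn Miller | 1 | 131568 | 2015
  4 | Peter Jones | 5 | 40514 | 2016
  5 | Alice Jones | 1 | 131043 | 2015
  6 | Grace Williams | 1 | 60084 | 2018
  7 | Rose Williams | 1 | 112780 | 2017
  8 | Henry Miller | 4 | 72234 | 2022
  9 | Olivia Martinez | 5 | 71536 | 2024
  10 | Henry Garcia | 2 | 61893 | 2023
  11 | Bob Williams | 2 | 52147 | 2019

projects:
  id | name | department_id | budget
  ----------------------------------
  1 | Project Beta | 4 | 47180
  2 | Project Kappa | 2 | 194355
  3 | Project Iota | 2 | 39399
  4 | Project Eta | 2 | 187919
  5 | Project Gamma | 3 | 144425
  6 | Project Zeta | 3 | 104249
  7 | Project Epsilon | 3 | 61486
SELECT p.name FROM departments p LEFT JOIN employees c ON c.department_id = p.id WHERE c.id IS NULL

Execution result:
(no rows)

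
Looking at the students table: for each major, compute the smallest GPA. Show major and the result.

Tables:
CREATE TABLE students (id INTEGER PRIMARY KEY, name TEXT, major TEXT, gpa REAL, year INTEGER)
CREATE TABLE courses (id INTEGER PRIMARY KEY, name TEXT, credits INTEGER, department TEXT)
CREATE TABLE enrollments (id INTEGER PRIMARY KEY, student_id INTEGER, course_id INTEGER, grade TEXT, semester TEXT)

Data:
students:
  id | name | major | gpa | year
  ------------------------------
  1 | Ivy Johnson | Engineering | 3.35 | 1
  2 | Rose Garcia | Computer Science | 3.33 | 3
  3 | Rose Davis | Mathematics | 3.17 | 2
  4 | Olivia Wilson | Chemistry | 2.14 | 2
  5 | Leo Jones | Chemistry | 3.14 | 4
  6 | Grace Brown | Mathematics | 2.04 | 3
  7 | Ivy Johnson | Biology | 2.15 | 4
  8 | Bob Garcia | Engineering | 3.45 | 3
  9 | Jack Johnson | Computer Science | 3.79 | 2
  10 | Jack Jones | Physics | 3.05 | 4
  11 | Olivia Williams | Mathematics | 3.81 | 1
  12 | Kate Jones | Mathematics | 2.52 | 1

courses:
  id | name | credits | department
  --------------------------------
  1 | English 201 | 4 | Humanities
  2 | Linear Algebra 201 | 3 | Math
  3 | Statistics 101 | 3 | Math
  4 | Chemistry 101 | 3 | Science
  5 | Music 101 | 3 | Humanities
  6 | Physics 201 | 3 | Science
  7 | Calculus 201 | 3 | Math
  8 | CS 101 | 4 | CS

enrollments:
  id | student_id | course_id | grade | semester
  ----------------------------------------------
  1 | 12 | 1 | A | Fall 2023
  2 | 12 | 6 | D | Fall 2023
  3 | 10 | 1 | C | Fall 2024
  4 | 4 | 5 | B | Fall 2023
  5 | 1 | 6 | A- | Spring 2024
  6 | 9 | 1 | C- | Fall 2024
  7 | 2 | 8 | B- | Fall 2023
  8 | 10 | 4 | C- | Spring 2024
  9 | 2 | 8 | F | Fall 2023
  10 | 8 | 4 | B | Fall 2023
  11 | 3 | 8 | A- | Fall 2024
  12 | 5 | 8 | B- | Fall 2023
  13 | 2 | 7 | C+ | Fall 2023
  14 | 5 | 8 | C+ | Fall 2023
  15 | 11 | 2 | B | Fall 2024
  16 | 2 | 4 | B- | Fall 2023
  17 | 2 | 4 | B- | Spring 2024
SELECT major, MIN(gpa) AS min_gpa FROM students GROUP BY major

Execution result:
major | min_gpa
Biology | 2.15
Chemistry | 2.14
Computer Science | 3.33
Engineering | 3.35
Mathematics | 2.04
Physics | 3.05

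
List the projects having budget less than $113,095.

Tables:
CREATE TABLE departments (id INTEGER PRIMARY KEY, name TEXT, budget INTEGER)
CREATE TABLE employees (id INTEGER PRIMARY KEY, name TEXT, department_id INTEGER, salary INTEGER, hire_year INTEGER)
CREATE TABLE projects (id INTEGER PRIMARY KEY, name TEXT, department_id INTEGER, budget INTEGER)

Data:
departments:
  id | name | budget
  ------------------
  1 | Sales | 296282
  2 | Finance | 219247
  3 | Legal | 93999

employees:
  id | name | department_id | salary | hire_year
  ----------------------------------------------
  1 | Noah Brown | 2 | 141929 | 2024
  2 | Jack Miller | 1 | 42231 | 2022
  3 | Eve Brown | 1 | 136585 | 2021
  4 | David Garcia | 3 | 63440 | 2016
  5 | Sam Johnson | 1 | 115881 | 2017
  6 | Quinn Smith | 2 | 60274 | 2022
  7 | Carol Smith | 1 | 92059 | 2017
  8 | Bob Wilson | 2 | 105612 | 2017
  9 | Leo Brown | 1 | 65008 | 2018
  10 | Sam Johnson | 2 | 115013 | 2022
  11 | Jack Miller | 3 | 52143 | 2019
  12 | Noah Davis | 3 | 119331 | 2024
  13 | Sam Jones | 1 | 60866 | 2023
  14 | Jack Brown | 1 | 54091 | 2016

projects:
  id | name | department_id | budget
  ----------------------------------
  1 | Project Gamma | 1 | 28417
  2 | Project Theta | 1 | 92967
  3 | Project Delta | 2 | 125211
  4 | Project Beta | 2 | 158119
SELECT name, budget FROM projects WHERE budget < 113095

Execution result:
name | budget
Project Gamma | 28417
Project Theta | 92967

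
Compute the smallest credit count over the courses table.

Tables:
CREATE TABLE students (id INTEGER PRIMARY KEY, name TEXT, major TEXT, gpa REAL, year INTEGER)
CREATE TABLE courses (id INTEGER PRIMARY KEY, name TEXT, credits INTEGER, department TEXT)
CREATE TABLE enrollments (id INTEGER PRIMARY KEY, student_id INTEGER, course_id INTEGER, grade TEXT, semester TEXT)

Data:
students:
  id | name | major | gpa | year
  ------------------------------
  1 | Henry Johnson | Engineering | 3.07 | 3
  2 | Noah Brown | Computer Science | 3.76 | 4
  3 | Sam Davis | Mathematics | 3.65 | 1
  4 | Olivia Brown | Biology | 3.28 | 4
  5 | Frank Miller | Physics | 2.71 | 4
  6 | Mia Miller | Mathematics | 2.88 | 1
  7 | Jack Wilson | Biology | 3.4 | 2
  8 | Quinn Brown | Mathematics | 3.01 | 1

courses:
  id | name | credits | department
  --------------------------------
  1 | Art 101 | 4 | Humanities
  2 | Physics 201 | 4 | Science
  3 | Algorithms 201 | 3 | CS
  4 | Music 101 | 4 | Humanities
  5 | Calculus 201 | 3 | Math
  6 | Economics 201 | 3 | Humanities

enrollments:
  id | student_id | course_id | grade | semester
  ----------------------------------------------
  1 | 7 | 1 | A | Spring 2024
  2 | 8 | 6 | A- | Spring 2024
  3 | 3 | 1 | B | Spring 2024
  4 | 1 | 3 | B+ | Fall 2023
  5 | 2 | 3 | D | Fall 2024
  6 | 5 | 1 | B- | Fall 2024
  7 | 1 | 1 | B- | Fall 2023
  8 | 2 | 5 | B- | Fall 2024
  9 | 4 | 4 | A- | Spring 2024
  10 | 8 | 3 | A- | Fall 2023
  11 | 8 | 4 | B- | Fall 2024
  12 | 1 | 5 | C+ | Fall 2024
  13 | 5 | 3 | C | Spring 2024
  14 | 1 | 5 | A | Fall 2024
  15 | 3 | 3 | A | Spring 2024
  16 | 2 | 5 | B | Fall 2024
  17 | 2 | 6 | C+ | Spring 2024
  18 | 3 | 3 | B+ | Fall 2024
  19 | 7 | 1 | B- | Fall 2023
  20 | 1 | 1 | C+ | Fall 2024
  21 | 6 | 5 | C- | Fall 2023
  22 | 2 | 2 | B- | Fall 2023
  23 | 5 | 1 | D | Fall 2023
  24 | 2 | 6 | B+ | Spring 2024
SELECT MIN(credits) FROM courses

Execution result:
3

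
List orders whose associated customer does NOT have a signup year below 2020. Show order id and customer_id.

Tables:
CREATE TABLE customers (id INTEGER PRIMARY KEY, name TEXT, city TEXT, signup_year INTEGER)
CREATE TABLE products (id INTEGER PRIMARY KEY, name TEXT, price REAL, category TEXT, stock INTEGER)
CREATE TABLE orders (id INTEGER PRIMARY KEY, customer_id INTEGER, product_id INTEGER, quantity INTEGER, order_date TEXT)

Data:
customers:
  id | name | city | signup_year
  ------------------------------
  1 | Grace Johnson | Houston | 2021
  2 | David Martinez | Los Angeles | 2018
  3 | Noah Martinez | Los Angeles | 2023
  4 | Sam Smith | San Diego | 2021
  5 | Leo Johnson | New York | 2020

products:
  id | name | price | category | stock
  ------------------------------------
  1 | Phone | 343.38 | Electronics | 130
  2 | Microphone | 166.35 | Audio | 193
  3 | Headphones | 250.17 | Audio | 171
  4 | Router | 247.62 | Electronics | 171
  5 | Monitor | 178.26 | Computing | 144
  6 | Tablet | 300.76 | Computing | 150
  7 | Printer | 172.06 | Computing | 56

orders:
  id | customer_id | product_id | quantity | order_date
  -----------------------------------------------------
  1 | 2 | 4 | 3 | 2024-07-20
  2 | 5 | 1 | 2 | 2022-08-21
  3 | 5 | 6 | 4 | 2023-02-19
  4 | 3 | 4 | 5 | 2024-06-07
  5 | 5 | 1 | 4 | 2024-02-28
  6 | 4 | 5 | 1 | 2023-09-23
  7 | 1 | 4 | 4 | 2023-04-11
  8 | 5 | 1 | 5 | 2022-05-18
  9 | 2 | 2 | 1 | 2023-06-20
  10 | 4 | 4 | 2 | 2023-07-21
SELECT id, customer_id FROM orders WHERE customer_id NOT IN (SELECT id FROM customers WHERE signup_year < 2020)

Execution result:
id | customer_id
2 | 5
3 | 5
4 | 3
5 | 5
6 | 4
7 | 1
8 | 5
10 | 4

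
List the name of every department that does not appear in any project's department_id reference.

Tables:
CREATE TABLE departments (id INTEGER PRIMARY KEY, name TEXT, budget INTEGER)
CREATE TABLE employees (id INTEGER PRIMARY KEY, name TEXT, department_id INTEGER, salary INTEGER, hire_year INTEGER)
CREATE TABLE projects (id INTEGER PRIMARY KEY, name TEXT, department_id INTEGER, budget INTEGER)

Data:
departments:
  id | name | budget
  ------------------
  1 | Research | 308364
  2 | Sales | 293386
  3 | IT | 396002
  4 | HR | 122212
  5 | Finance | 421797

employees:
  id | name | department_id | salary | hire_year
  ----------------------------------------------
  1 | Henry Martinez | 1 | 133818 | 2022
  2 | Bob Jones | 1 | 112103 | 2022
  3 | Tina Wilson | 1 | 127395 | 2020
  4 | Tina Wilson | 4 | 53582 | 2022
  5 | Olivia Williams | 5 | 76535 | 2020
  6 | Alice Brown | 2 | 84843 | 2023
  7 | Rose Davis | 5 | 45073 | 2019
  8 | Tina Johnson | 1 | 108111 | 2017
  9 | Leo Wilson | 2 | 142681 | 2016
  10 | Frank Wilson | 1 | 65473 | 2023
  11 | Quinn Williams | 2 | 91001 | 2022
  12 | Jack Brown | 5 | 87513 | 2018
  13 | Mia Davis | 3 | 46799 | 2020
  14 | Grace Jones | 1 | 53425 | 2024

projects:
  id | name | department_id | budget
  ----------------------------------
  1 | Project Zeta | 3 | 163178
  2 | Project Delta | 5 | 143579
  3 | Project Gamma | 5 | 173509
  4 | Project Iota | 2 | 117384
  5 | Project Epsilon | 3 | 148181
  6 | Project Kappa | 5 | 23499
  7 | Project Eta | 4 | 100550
SELECT p.name FROM departments p LEFT JOIN projects c ON c.department_id = p.id WHERE c.id IS NULL

Execution result:
Research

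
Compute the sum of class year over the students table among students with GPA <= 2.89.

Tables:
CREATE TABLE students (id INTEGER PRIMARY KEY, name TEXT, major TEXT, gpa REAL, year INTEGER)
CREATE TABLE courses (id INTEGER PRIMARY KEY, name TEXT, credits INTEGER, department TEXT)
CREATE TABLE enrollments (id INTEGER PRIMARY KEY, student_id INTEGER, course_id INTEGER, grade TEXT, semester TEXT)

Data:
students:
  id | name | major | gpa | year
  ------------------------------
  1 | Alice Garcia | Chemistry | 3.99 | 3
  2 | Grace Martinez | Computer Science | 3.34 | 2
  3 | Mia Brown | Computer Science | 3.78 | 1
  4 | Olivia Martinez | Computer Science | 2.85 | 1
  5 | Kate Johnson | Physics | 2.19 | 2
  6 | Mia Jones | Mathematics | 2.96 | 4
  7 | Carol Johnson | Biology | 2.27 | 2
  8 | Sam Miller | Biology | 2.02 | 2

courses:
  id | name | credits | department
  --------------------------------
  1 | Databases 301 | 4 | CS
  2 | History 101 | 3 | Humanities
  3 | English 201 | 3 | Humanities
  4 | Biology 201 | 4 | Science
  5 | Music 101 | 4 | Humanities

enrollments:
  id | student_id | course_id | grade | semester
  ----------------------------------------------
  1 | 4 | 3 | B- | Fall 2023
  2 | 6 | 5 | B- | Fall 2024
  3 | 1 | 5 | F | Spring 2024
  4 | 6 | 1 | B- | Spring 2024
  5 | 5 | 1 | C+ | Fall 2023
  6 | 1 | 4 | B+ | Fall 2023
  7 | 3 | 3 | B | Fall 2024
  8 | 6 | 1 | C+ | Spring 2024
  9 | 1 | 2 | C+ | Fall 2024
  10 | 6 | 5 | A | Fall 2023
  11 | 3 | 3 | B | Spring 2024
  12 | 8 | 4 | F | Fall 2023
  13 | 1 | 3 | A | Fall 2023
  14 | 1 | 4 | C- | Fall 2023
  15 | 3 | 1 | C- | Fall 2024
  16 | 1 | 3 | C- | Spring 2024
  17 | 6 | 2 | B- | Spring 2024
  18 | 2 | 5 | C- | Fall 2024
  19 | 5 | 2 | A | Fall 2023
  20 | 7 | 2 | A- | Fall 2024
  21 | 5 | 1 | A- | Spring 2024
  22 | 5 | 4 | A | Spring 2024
SELECT SUM(year) FROM students WHERE gpa <= 2.89

Execution result:
7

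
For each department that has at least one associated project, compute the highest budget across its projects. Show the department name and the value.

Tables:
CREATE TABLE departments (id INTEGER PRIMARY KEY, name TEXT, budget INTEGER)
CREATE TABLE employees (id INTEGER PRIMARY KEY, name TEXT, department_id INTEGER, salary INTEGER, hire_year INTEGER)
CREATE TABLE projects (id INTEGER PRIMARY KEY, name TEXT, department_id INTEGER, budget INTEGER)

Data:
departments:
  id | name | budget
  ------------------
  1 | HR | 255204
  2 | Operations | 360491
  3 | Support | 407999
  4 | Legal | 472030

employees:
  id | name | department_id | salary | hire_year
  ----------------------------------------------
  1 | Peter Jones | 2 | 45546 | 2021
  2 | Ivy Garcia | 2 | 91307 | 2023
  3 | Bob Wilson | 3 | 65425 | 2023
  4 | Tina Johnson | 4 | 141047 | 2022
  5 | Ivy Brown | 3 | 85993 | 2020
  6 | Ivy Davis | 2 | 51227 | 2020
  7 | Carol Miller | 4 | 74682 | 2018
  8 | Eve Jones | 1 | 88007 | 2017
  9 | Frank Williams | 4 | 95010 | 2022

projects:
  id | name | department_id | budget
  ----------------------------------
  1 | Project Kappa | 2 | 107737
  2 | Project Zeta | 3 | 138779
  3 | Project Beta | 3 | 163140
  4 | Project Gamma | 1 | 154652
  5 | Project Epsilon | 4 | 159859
SELECT p.name, MAX(c.budget) AS max_budget FROM projects c JOIN departments p ON c.department_id = p.id GROUP BY p.id, p.name

Execution result:
name | max_budget
HR | 154652
Operations | 107737
Support | 163140
Legal | 159859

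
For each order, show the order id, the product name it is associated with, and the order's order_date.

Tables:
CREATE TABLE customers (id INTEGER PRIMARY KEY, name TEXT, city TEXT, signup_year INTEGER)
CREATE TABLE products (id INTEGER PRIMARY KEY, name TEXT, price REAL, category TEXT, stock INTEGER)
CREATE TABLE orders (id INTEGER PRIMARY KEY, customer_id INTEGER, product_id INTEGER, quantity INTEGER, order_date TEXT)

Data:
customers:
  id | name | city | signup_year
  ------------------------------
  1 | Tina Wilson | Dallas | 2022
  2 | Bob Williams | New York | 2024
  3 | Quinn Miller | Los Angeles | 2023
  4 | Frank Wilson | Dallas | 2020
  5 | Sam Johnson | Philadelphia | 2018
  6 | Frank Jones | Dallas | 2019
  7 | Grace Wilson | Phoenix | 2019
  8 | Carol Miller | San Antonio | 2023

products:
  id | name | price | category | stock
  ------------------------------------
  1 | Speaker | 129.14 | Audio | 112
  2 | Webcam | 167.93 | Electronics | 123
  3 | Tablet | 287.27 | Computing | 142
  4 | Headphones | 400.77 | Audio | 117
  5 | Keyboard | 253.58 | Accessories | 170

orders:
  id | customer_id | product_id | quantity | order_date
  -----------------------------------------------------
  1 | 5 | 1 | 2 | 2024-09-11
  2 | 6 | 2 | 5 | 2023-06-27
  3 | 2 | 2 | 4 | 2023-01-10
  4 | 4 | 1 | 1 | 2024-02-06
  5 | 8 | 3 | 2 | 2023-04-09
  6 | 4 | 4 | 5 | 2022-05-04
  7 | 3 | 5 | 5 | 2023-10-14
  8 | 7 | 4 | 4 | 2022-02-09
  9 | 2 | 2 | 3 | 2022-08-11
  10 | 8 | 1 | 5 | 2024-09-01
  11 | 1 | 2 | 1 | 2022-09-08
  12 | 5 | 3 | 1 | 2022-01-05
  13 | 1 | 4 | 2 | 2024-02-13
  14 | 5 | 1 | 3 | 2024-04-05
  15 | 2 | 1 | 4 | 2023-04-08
SELECT c.id, p.name AS product, c.order_date FROM orders c JOIN products p ON c.product_id = p.id

Execution result:
id | product | order_date
1 | Speaker | 2024-09-11
2 | Webcam | 2023-06-27
3 | Webcam | 2023-01-10
4 | Speaker | 2024-02-06
5 | Tablet | 2023-04-09
6 | Headphones | 2022-05-04
7 | Keyboard | 2023-10-14
8 | Headphones | 2022-02-09
9 | Webcam | 2022-08-11
10 | Speaker | 2024-09-01
11 | Webcam | 2022-09-08
12 | Tablet | 2022-01-05
13 | Headphones | 2024-02-13
14 | Speaker | 2024-04-05
15 | Speaker | 2023-04-08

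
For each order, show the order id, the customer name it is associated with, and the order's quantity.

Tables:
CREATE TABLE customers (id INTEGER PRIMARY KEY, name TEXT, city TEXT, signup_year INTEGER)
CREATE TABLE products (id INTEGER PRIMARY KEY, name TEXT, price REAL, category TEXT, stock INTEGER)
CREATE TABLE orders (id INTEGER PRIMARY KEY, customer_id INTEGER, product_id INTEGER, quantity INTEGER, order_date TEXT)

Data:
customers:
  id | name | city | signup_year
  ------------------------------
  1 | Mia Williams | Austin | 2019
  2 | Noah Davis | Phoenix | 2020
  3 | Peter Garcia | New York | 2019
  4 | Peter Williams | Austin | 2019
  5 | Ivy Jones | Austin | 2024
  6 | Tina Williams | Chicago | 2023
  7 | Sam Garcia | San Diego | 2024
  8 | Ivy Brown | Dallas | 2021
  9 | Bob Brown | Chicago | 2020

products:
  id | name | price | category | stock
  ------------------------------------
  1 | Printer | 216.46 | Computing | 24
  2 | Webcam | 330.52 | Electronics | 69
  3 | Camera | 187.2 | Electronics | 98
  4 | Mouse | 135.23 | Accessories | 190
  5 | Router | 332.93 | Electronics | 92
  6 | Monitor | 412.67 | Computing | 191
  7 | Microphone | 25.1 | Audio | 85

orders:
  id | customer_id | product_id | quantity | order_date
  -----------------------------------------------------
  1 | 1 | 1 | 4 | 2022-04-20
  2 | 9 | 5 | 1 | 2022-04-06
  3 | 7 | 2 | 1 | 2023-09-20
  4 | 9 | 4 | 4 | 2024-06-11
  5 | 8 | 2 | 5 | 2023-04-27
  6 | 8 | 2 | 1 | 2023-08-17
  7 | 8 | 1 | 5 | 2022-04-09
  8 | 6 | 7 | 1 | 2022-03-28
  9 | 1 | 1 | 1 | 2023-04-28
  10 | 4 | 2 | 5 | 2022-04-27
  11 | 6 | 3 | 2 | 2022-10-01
SELECT c.id, p.name AS customer, c.quantity FROM orders c JOIN customers p ON c.customer_id = p.id

Execution result:
id | customer | quantity
1 | Mia Williams | 4
2 | Bob Brown | 1
3 | Sam Garcia | 1
4 | Bob Brown | 4
5 | Ivy Brown | 5
6 | Ivy Brown | 1
7 | Ivy Brown | 5
8 | Tina Williams | 1
9 | Mia Williams | 1
10 | Peter Williams | 5
11 | Tina Williams | 2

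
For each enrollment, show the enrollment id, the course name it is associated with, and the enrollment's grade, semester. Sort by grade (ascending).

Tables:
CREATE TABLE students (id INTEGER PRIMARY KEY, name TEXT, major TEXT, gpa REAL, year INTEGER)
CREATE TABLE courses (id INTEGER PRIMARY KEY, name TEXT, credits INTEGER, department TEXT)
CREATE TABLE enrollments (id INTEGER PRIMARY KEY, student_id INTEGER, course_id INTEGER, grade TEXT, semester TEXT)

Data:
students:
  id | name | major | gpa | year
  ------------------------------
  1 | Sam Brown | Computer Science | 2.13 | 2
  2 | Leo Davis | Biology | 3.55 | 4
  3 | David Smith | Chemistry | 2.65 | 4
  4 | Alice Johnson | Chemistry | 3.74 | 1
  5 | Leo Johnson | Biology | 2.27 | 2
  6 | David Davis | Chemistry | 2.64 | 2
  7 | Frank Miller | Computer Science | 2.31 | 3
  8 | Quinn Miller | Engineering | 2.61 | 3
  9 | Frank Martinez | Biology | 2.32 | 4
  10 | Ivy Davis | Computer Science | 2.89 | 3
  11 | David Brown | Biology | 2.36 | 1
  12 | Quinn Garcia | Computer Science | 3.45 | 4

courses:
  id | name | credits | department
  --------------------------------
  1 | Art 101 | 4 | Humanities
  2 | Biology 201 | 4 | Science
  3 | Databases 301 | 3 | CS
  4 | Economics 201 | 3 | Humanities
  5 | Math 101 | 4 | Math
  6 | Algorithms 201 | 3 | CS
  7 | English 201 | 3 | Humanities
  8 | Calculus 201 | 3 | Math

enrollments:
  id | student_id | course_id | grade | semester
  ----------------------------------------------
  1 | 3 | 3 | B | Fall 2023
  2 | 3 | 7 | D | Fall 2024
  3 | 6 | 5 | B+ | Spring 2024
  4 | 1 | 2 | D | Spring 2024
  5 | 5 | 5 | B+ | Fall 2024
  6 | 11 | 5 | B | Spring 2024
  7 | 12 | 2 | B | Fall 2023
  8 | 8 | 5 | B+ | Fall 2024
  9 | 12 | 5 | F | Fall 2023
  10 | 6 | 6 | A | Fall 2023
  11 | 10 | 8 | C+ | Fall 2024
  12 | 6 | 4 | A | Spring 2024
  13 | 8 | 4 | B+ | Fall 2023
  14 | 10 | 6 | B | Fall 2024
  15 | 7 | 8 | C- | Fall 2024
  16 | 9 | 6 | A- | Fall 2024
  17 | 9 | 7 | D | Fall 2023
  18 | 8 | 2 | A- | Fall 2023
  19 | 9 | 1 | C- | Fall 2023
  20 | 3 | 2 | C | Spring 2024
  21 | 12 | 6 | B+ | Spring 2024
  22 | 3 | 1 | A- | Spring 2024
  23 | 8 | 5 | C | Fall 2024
SELECT c.id, p.name AS course, c.grade, c.semester FROM enrollments c JOIN courses p ON c.course_id = p.id ORDER BY c.grade ASC

Execution result:
id | course | grade | semester
10 | Algorithms 201 | A | Fall 2023
12 | Economics 201 | A | Spring 2024
16 | Algorithms 201 | A- | Fall 2024
18 | Biology 201 | A- | Fall 2023
22 | Art 101 | A- | Spring 2024
1 | Databases 301 | B | Fall 2023
6 | Math 101 | B | Spring 2024
7 | Biology 201 | B | Fall 2023
14 | Algorithms 201 | B | Fall 2024
3 | Math 101 | B+ | Spring 2024
5 | Math 101 | B+ | Fall 2024
8 | Math 101 | B+ | Fall 2024
13 | Economics 201 | B+ | Fall 2023
21 | Algorithms 201 | B+ | Spring 2024
20 | Biology 201 | C | Spring 2024
23 | Math 101 | C | Fall 2024
11 | Calculus 201 | C+ | Fall 2024
15 | Calculus 201 | C- | Fall 2024
19 | Art 101 | C- | Fall 2023
2 | English 201 | D | Fall 2024
4 | Biology 201 | D | Spring 2024
17 | English 201 | D | Fall 2023
9 | Math 101 | F | Fall 2023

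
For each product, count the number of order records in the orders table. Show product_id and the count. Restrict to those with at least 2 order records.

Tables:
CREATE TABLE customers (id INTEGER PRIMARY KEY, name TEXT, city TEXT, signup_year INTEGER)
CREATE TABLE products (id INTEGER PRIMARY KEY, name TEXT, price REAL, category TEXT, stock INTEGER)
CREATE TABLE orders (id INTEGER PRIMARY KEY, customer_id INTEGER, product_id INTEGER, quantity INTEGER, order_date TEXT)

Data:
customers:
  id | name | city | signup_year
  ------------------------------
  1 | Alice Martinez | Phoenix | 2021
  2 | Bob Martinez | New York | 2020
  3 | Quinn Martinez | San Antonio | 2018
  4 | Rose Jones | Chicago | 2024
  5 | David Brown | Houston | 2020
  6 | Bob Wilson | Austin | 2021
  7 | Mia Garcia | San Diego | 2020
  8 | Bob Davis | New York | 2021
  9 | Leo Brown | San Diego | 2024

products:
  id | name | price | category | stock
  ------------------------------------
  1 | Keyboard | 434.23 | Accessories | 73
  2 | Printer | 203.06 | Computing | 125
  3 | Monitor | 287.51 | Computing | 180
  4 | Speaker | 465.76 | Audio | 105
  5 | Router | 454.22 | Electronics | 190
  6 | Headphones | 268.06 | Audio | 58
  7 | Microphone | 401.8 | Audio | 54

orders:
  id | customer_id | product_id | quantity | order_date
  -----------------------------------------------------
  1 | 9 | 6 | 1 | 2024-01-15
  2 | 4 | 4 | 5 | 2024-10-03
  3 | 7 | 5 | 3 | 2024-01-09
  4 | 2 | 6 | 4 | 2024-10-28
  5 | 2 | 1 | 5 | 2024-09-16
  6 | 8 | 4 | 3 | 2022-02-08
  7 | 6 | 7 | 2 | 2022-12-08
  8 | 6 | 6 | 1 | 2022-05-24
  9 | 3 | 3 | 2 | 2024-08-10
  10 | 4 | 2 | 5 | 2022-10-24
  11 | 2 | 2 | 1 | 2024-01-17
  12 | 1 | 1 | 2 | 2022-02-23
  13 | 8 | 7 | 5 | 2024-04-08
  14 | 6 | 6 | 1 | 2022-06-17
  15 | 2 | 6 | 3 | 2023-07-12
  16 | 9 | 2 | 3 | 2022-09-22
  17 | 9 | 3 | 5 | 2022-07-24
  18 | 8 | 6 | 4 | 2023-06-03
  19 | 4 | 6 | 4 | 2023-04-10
SELECT product_id, COUNT(*) AS order_count FROM orders GROUP BY product_id HAVING COUNT(*) >= 2

Execution result:
product_id | order_count
1 | 2
2 | 3
3 | 2
4 | 2
6 | 7
7 | 2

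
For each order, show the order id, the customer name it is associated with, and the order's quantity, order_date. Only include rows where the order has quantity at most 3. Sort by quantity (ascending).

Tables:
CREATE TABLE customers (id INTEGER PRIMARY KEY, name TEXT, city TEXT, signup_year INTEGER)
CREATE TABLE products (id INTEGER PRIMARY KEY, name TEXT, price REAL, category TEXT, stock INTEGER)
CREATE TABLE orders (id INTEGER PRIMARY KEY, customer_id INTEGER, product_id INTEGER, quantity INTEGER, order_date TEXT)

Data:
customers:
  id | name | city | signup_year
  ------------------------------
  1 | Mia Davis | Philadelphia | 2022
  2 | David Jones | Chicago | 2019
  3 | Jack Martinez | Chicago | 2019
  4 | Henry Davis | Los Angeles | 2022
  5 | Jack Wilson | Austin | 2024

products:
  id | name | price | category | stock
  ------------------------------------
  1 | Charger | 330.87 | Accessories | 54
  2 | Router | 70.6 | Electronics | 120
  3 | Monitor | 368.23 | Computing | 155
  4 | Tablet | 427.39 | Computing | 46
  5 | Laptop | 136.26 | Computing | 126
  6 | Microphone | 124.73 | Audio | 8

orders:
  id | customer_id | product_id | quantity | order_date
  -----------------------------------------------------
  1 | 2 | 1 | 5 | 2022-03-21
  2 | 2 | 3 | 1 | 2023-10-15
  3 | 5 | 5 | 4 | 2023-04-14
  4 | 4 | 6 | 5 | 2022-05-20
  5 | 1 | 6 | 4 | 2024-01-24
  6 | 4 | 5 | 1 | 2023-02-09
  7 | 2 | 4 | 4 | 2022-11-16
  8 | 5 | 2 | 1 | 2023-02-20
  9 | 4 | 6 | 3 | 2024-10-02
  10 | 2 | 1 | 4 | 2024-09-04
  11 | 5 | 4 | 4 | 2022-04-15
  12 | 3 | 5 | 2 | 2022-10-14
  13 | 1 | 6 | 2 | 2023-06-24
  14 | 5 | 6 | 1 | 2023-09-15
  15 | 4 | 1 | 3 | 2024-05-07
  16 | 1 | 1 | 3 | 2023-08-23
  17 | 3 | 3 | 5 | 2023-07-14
SELECT c.id, p.name AS customer, c.quantity, c.order_date FROM orders c JOIN customers p ON c.customer_id = p.id WHERE c.quantity <= 3 ORDER BY c.quantity ASC

Execution result:
id | customer | quantity | order_date
2 | David Jones | 1 | 2023-10-15
6 | Henry Davis | 1 | 2023-02-09
8 | Jack Wilson | 1 | 2023-02-20
14 | Jack Wilson | 1 | 2023-09-15
12 | Jack Martinez | 2 | 2022-10-14
13 | Mia Davis | 2 | 2023-06-24
9 | Henry Davis | 3 | 2024-10-02
15 | Henry Davis | 3 | 2024-05-07
16 | Mia Davis | 3 | 2023-08-23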